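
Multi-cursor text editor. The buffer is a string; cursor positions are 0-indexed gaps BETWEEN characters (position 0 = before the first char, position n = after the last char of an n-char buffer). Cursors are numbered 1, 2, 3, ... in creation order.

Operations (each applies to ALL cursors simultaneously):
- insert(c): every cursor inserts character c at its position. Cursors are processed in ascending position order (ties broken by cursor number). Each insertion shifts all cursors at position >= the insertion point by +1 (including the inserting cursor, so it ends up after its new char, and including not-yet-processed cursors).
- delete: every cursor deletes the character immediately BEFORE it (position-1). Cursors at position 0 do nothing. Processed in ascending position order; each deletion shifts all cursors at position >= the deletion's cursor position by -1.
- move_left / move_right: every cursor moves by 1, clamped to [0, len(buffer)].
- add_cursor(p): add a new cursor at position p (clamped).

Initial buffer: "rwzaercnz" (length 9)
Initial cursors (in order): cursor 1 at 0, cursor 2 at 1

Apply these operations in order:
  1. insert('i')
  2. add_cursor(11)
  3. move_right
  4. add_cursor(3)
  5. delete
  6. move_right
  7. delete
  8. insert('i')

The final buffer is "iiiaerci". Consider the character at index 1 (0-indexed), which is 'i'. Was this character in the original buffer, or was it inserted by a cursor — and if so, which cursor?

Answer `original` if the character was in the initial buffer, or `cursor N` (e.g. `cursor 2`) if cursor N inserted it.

After op 1 (insert('i')): buffer="iriwzaercnz" (len 11), cursors c1@1 c2@3, authorship 1.2........
After op 2 (add_cursor(11)): buffer="iriwzaercnz" (len 11), cursors c1@1 c2@3 c3@11, authorship 1.2........
After op 3 (move_right): buffer="iriwzaercnz" (len 11), cursors c1@2 c2@4 c3@11, authorship 1.2........
After op 4 (add_cursor(3)): buffer="iriwzaercnz" (len 11), cursors c1@2 c4@3 c2@4 c3@11, authorship 1.2........
After op 5 (delete): buffer="izaercn" (len 7), cursors c1@1 c2@1 c4@1 c3@7, authorship 1......
After op 6 (move_right): buffer="izaercn" (len 7), cursors c1@2 c2@2 c4@2 c3@7, authorship 1......
After op 7 (delete): buffer="aerc" (len 4), cursors c1@0 c2@0 c4@0 c3@4, authorship ....
After op 8 (insert('i')): buffer="iiiaerci" (len 8), cursors c1@3 c2@3 c4@3 c3@8, authorship 124....3
Authorship (.=original, N=cursor N): 1 2 4 . . . . 3
Index 1: author = 2

Answer: cursor 2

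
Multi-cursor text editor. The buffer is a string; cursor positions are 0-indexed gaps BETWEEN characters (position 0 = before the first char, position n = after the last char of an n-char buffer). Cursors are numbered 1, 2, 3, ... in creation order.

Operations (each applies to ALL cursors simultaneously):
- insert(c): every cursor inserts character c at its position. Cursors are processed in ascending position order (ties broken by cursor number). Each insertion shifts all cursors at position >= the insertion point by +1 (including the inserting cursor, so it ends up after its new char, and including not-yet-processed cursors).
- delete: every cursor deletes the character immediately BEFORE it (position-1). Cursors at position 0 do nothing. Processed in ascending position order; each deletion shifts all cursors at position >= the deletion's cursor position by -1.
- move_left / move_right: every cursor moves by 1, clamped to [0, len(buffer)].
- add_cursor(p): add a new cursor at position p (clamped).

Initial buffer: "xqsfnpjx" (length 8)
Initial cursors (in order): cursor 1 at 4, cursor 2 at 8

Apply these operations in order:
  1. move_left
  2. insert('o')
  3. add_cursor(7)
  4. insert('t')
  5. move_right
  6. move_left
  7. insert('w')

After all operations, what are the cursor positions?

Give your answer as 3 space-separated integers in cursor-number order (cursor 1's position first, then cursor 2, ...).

Answer: 6 15 11

Derivation:
After op 1 (move_left): buffer="xqsfnpjx" (len 8), cursors c1@3 c2@7, authorship ........
After op 2 (insert('o')): buffer="xqsofnpjox" (len 10), cursors c1@4 c2@9, authorship ...1....2.
After op 3 (add_cursor(7)): buffer="xqsofnpjox" (len 10), cursors c1@4 c3@7 c2@9, authorship ...1....2.
After op 4 (insert('t')): buffer="xqsotfnptjotx" (len 13), cursors c1@5 c3@9 c2@12, authorship ...11...3.22.
After op 5 (move_right): buffer="xqsotfnptjotx" (len 13), cursors c1@6 c3@10 c2@13, authorship ...11...3.22.
After op 6 (move_left): buffer="xqsotfnptjotx" (len 13), cursors c1@5 c3@9 c2@12, authorship ...11...3.22.
After op 7 (insert('w')): buffer="xqsotwfnptwjotwx" (len 16), cursors c1@6 c3@11 c2@15, authorship ...111...33.222.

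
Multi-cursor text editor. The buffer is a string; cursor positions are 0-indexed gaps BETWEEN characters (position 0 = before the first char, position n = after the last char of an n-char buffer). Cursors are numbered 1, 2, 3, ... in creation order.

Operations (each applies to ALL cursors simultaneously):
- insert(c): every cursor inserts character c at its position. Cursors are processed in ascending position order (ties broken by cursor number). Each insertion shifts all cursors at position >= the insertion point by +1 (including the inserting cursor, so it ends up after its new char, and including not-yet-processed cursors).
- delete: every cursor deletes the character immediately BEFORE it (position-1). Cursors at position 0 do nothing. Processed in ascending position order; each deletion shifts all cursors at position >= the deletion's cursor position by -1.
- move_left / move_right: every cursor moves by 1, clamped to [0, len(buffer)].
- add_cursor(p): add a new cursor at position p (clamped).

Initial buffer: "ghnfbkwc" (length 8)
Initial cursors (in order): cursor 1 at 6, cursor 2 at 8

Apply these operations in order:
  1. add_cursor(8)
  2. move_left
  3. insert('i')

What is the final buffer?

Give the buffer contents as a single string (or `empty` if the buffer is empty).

After op 1 (add_cursor(8)): buffer="ghnfbkwc" (len 8), cursors c1@6 c2@8 c3@8, authorship ........
After op 2 (move_left): buffer="ghnfbkwc" (len 8), cursors c1@5 c2@7 c3@7, authorship ........
After op 3 (insert('i')): buffer="ghnfbikwiic" (len 11), cursors c1@6 c2@10 c3@10, authorship .....1..23.

Answer: ghnfbikwiic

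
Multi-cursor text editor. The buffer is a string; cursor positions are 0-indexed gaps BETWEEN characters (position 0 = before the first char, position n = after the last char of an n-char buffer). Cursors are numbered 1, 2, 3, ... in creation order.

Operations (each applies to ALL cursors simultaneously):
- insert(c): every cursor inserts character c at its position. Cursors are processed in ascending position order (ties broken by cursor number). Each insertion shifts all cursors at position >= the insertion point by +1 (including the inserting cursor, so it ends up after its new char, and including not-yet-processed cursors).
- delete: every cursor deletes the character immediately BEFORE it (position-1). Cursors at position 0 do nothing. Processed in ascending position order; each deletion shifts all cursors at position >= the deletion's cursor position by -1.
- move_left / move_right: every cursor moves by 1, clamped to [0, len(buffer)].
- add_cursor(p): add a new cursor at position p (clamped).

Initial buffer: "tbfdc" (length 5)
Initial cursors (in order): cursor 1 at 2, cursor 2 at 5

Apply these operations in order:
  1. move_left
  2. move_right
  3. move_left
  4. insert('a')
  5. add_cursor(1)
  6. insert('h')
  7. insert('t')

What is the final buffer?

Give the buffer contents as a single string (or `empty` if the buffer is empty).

After op 1 (move_left): buffer="tbfdc" (len 5), cursors c1@1 c2@4, authorship .....
After op 2 (move_right): buffer="tbfdc" (len 5), cursors c1@2 c2@5, authorship .....
After op 3 (move_left): buffer="tbfdc" (len 5), cursors c1@1 c2@4, authorship .....
After op 4 (insert('a')): buffer="tabfdac" (len 7), cursors c1@2 c2@6, authorship .1...2.
After op 5 (add_cursor(1)): buffer="tabfdac" (len 7), cursors c3@1 c1@2 c2@6, authorship .1...2.
After op 6 (insert('h')): buffer="thahbfdahc" (len 10), cursors c3@2 c1@4 c2@9, authorship .311...22.
After op 7 (insert('t')): buffer="thtahtbfdahtc" (len 13), cursors c3@3 c1@6 c2@12, authorship .33111...222.

Answer: thtahtbfdahtc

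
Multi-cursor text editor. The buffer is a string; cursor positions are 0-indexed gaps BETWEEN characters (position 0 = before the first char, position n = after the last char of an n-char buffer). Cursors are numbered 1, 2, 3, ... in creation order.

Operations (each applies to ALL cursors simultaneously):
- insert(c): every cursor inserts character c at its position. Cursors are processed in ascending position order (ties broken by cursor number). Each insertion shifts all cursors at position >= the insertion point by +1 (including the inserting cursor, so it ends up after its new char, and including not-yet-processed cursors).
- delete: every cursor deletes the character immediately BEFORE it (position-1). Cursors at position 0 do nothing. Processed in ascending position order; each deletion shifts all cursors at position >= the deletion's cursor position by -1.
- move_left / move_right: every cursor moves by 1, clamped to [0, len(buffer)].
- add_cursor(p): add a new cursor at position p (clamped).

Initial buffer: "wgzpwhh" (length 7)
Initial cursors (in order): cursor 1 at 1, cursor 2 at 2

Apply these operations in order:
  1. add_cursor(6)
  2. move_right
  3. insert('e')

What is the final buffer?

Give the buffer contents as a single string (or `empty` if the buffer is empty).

After op 1 (add_cursor(6)): buffer="wgzpwhh" (len 7), cursors c1@1 c2@2 c3@6, authorship .......
After op 2 (move_right): buffer="wgzpwhh" (len 7), cursors c1@2 c2@3 c3@7, authorship .......
After op 3 (insert('e')): buffer="wgezepwhhe" (len 10), cursors c1@3 c2@5 c3@10, authorship ..1.2....3

Answer: wgezepwhhe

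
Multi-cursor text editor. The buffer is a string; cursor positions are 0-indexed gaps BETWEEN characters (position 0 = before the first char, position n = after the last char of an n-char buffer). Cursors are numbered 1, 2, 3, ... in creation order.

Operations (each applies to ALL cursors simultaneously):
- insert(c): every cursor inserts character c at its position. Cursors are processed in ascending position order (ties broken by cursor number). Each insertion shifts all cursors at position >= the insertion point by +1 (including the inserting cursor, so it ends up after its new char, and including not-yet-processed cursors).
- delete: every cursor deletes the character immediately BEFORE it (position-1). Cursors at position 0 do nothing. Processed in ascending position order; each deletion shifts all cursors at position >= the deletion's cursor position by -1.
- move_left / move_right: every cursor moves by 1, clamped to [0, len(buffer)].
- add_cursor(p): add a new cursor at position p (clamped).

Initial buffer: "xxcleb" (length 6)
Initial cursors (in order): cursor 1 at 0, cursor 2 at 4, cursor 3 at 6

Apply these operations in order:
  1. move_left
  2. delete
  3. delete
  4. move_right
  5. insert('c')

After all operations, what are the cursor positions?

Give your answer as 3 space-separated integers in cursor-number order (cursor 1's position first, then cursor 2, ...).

After op 1 (move_left): buffer="xxcleb" (len 6), cursors c1@0 c2@3 c3@5, authorship ......
After op 2 (delete): buffer="xxlb" (len 4), cursors c1@0 c2@2 c3@3, authorship ....
After op 3 (delete): buffer="xb" (len 2), cursors c1@0 c2@1 c3@1, authorship ..
After op 4 (move_right): buffer="xb" (len 2), cursors c1@1 c2@2 c3@2, authorship ..
After op 5 (insert('c')): buffer="xcbcc" (len 5), cursors c1@2 c2@5 c3@5, authorship .1.23

Answer: 2 5 5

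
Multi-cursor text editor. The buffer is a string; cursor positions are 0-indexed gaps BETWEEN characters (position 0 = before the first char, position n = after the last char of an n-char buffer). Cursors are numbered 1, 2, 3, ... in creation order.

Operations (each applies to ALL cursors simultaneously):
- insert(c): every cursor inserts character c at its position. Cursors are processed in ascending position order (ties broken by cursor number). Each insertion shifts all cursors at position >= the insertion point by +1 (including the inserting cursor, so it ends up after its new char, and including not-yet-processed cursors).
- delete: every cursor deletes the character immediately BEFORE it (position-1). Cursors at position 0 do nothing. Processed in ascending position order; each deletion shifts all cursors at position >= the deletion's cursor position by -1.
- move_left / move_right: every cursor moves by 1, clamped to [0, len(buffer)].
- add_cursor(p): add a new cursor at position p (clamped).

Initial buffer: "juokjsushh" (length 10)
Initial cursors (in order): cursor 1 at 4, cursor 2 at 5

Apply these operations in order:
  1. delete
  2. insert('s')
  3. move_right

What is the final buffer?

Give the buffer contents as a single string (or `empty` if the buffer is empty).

Answer: juosssushh

Derivation:
After op 1 (delete): buffer="juosushh" (len 8), cursors c1@3 c2@3, authorship ........
After op 2 (insert('s')): buffer="juosssushh" (len 10), cursors c1@5 c2@5, authorship ...12.....
After op 3 (move_right): buffer="juosssushh" (len 10), cursors c1@6 c2@6, authorship ...12.....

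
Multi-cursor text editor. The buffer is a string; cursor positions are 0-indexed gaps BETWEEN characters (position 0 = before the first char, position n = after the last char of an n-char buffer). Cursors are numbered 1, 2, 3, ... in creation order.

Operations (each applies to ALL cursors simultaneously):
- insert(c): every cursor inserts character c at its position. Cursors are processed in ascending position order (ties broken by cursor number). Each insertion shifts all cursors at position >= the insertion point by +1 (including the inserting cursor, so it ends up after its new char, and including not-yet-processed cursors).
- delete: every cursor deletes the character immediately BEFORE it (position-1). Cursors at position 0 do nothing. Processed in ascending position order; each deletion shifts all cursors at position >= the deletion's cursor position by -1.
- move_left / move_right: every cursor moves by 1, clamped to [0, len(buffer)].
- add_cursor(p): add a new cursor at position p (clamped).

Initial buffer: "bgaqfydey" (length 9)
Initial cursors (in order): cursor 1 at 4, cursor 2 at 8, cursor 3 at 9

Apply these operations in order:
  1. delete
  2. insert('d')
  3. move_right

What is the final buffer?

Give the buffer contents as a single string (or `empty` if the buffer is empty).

After op 1 (delete): buffer="bgafyd" (len 6), cursors c1@3 c2@6 c3@6, authorship ......
After op 2 (insert('d')): buffer="bgadfyddd" (len 9), cursors c1@4 c2@9 c3@9, authorship ...1...23
After op 3 (move_right): buffer="bgadfyddd" (len 9), cursors c1@5 c2@9 c3@9, authorship ...1...23

Answer: bgadfyddd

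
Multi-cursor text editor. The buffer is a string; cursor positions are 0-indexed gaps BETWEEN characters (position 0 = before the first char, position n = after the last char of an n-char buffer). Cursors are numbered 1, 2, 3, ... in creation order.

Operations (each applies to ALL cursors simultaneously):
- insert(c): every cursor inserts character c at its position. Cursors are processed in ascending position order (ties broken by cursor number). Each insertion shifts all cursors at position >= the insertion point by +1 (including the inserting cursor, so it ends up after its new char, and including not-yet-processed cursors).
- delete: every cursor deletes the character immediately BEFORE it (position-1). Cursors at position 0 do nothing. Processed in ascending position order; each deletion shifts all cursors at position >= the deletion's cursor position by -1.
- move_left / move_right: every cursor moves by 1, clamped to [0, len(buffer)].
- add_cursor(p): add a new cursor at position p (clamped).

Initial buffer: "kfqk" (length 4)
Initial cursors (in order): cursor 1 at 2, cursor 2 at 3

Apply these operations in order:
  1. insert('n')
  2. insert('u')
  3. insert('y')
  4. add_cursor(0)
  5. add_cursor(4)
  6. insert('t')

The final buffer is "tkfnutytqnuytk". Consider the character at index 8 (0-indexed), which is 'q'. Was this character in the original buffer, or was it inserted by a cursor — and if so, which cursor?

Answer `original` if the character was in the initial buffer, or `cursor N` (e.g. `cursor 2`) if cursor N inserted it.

Answer: original

Derivation:
After op 1 (insert('n')): buffer="kfnqnk" (len 6), cursors c1@3 c2@5, authorship ..1.2.
After op 2 (insert('u')): buffer="kfnuqnuk" (len 8), cursors c1@4 c2@7, authorship ..11.22.
After op 3 (insert('y')): buffer="kfnuyqnuyk" (len 10), cursors c1@5 c2@9, authorship ..111.222.
After op 4 (add_cursor(0)): buffer="kfnuyqnuyk" (len 10), cursors c3@0 c1@5 c2@9, authorship ..111.222.
After op 5 (add_cursor(4)): buffer="kfnuyqnuyk" (len 10), cursors c3@0 c4@4 c1@5 c2@9, authorship ..111.222.
After op 6 (insert('t')): buffer="tkfnutytqnuytk" (len 14), cursors c3@1 c4@6 c1@8 c2@13, authorship 3..11411.2222.
Authorship (.=original, N=cursor N): 3 . . 1 1 4 1 1 . 2 2 2 2 .
Index 8: author = original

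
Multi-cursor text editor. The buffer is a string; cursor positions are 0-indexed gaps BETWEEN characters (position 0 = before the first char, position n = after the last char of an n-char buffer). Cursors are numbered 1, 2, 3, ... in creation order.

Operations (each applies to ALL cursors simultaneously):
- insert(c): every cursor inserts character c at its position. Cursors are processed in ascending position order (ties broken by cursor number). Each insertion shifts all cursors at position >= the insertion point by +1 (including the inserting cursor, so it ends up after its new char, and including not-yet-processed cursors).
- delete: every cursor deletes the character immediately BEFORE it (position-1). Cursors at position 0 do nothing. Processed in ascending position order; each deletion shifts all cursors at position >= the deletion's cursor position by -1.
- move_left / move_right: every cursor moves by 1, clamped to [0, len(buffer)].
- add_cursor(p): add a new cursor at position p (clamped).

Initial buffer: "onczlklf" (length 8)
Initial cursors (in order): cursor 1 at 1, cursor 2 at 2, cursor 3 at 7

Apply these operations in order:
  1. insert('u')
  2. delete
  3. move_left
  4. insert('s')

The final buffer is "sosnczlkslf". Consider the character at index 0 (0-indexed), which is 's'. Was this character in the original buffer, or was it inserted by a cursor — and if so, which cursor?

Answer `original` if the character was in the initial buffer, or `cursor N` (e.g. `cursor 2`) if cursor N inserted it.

After op 1 (insert('u')): buffer="ounuczlkluf" (len 11), cursors c1@2 c2@4 c3@10, authorship .1.2.....3.
After op 2 (delete): buffer="onczlklf" (len 8), cursors c1@1 c2@2 c3@7, authorship ........
After op 3 (move_left): buffer="onczlklf" (len 8), cursors c1@0 c2@1 c3@6, authorship ........
After op 4 (insert('s')): buffer="sosnczlkslf" (len 11), cursors c1@1 c2@3 c3@9, authorship 1.2.....3..
Authorship (.=original, N=cursor N): 1 . 2 . . . . . 3 . .
Index 0: author = 1

Answer: cursor 1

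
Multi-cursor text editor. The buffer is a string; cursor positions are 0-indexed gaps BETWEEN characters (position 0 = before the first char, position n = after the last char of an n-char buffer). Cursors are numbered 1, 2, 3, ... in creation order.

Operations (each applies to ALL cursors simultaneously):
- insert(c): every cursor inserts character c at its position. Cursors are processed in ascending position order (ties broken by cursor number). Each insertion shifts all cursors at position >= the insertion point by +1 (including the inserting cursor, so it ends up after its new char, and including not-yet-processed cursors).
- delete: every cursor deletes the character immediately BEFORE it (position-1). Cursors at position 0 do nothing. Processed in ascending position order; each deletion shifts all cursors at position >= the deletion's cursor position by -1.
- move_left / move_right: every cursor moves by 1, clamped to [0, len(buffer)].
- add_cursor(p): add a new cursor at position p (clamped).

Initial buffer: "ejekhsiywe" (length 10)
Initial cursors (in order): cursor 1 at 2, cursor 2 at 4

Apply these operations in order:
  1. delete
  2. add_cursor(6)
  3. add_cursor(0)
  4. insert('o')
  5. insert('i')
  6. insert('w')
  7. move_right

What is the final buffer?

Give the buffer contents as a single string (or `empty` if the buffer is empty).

After op 1 (delete): buffer="eehsiywe" (len 8), cursors c1@1 c2@2, authorship ........
After op 2 (add_cursor(6)): buffer="eehsiywe" (len 8), cursors c1@1 c2@2 c3@6, authorship ........
After op 3 (add_cursor(0)): buffer="eehsiywe" (len 8), cursors c4@0 c1@1 c2@2 c3@6, authorship ........
After op 4 (insert('o')): buffer="oeoeohsiyowe" (len 12), cursors c4@1 c1@3 c2@5 c3@10, authorship 4.1.2....3..
After op 5 (insert('i')): buffer="oieoieoihsiyoiwe" (len 16), cursors c4@2 c1@5 c2@8 c3@14, authorship 44.11.22....33..
After op 6 (insert('w')): buffer="oiweoiweoiwhsiyoiwwe" (len 20), cursors c4@3 c1@7 c2@11 c3@18, authorship 444.111.222....333..
After op 7 (move_right): buffer="oiweoiweoiwhsiyoiwwe" (len 20), cursors c4@4 c1@8 c2@12 c3@19, authorship 444.111.222....333..

Answer: oiweoiweoiwhsiyoiwwe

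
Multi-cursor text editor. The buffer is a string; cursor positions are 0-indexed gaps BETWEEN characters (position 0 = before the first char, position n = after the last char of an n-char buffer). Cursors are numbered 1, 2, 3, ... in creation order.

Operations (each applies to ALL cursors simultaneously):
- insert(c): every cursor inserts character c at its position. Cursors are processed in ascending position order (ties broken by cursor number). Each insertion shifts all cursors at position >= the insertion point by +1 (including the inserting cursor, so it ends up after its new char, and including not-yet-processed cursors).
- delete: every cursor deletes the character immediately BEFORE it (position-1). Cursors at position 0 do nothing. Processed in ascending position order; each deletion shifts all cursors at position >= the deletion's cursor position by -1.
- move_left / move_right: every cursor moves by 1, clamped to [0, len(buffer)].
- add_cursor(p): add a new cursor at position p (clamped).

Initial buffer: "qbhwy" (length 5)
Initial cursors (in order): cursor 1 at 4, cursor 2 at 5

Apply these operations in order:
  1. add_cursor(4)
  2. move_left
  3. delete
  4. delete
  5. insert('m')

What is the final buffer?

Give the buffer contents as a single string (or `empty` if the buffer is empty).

Answer: mmmy

Derivation:
After op 1 (add_cursor(4)): buffer="qbhwy" (len 5), cursors c1@4 c3@4 c2@5, authorship .....
After op 2 (move_left): buffer="qbhwy" (len 5), cursors c1@3 c3@3 c2@4, authorship .....
After op 3 (delete): buffer="qy" (len 2), cursors c1@1 c2@1 c3@1, authorship ..
After op 4 (delete): buffer="y" (len 1), cursors c1@0 c2@0 c3@0, authorship .
After op 5 (insert('m')): buffer="mmmy" (len 4), cursors c1@3 c2@3 c3@3, authorship 123.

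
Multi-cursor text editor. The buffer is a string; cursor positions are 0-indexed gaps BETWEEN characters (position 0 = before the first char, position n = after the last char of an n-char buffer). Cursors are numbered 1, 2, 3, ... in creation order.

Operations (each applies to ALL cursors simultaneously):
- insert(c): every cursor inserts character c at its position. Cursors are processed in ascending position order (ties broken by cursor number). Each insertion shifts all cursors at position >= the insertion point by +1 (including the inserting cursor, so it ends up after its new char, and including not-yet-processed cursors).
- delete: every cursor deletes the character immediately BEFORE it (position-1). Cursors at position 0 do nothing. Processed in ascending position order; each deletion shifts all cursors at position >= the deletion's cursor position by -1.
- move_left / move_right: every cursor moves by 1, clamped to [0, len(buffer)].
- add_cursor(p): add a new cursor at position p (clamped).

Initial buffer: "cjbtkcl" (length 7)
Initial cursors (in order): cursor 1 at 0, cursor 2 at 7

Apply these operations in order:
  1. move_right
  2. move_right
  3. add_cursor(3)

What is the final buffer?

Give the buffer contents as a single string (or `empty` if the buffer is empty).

Answer: cjbtkcl

Derivation:
After op 1 (move_right): buffer="cjbtkcl" (len 7), cursors c1@1 c2@7, authorship .......
After op 2 (move_right): buffer="cjbtkcl" (len 7), cursors c1@2 c2@7, authorship .......
After op 3 (add_cursor(3)): buffer="cjbtkcl" (len 7), cursors c1@2 c3@3 c2@7, authorship .......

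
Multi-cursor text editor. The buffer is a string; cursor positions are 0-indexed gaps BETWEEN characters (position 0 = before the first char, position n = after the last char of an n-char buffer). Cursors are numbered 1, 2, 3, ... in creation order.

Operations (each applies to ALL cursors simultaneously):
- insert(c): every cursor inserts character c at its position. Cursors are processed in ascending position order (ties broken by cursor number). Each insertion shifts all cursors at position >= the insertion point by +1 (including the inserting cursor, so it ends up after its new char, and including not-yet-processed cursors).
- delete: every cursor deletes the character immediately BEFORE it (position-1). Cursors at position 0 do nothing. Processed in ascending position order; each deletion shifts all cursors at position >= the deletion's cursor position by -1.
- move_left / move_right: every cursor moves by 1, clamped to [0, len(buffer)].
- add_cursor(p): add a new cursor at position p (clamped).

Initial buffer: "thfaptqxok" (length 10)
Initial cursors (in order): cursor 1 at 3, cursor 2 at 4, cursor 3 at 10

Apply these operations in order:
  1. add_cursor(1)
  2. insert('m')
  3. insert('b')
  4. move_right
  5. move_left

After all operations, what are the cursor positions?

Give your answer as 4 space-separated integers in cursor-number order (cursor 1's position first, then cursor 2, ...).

Answer: 7 10 17 3

Derivation:
After op 1 (add_cursor(1)): buffer="thfaptqxok" (len 10), cursors c4@1 c1@3 c2@4 c3@10, authorship ..........
After op 2 (insert('m')): buffer="tmhfmamptqxokm" (len 14), cursors c4@2 c1@5 c2@7 c3@14, authorship .4..1.2......3
After op 3 (insert('b')): buffer="tmbhfmbambptqxokmb" (len 18), cursors c4@3 c1@7 c2@10 c3@18, authorship .44..11.22......33
After op 4 (move_right): buffer="tmbhfmbambptqxokmb" (len 18), cursors c4@4 c1@8 c2@11 c3@18, authorship .44..11.22......33
After op 5 (move_left): buffer="tmbhfmbambptqxokmb" (len 18), cursors c4@3 c1@7 c2@10 c3@17, authorship .44..11.22......33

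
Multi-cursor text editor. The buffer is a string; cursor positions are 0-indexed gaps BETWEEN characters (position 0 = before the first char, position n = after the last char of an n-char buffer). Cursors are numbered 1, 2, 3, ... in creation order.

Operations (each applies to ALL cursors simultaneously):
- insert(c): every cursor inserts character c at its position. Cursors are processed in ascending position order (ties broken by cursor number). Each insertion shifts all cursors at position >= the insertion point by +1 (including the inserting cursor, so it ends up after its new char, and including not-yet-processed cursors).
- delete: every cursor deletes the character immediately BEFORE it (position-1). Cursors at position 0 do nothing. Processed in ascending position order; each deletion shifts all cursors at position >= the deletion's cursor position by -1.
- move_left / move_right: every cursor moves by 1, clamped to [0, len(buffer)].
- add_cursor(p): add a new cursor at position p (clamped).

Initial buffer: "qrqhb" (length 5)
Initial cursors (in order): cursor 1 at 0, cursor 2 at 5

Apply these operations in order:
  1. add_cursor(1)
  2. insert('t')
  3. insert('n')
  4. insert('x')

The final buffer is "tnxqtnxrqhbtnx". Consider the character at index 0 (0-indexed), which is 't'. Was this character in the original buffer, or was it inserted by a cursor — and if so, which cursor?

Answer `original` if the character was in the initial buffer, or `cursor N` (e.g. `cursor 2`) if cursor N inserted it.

After op 1 (add_cursor(1)): buffer="qrqhb" (len 5), cursors c1@0 c3@1 c2@5, authorship .....
After op 2 (insert('t')): buffer="tqtrqhbt" (len 8), cursors c1@1 c3@3 c2@8, authorship 1.3....2
After op 3 (insert('n')): buffer="tnqtnrqhbtn" (len 11), cursors c1@2 c3@5 c2@11, authorship 11.33....22
After op 4 (insert('x')): buffer="tnxqtnxrqhbtnx" (len 14), cursors c1@3 c3@7 c2@14, authorship 111.333....222
Authorship (.=original, N=cursor N): 1 1 1 . 3 3 3 . . . . 2 2 2
Index 0: author = 1

Answer: cursor 1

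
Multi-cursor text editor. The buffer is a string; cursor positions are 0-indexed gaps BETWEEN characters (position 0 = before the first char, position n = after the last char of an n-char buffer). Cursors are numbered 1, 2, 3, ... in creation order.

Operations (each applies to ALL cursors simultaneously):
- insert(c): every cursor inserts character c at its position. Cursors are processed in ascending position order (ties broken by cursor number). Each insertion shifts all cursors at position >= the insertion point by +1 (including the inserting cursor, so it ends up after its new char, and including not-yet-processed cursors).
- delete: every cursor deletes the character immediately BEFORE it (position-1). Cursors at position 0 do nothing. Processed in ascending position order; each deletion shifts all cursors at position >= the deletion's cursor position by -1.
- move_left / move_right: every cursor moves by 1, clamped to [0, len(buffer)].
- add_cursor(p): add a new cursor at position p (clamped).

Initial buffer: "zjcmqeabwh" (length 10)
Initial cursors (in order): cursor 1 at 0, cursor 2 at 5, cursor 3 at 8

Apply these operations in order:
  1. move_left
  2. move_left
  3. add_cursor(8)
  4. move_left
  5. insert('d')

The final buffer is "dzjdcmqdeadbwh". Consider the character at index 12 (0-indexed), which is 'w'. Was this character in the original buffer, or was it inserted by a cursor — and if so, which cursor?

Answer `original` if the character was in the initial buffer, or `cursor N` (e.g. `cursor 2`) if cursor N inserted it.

After op 1 (move_left): buffer="zjcmqeabwh" (len 10), cursors c1@0 c2@4 c3@7, authorship ..........
After op 2 (move_left): buffer="zjcmqeabwh" (len 10), cursors c1@0 c2@3 c3@6, authorship ..........
After op 3 (add_cursor(8)): buffer="zjcmqeabwh" (len 10), cursors c1@0 c2@3 c3@6 c4@8, authorship ..........
After op 4 (move_left): buffer="zjcmqeabwh" (len 10), cursors c1@0 c2@2 c3@5 c4@7, authorship ..........
After op 5 (insert('d')): buffer="dzjdcmqdeadbwh" (len 14), cursors c1@1 c2@4 c3@8 c4@11, authorship 1..2...3..4...
Authorship (.=original, N=cursor N): 1 . . 2 . . . 3 . . 4 . . .
Index 12: author = original

Answer: original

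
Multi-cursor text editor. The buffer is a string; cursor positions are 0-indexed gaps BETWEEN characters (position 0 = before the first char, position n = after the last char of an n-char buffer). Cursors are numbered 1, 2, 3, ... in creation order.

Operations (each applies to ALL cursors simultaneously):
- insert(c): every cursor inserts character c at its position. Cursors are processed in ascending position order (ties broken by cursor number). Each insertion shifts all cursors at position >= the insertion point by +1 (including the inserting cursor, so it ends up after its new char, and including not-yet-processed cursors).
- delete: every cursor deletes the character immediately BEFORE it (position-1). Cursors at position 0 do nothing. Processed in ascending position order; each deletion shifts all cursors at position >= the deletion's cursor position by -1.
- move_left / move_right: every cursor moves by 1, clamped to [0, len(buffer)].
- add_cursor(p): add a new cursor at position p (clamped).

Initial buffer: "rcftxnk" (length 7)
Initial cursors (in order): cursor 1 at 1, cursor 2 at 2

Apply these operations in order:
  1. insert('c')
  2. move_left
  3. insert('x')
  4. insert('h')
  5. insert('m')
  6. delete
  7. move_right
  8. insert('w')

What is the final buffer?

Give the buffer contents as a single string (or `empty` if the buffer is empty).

Answer: rxhcwcxhcwftxnk

Derivation:
After op 1 (insert('c')): buffer="rcccftxnk" (len 9), cursors c1@2 c2@4, authorship .1.2.....
After op 2 (move_left): buffer="rcccftxnk" (len 9), cursors c1@1 c2@3, authorship .1.2.....
After op 3 (insert('x')): buffer="rxccxcftxnk" (len 11), cursors c1@2 c2@5, authorship .11.22.....
After op 4 (insert('h')): buffer="rxhccxhcftxnk" (len 13), cursors c1@3 c2@7, authorship .111.222.....
After op 5 (insert('m')): buffer="rxhmccxhmcftxnk" (len 15), cursors c1@4 c2@9, authorship .1111.2222.....
After op 6 (delete): buffer="rxhccxhcftxnk" (len 13), cursors c1@3 c2@7, authorship .111.222.....
After op 7 (move_right): buffer="rxhccxhcftxnk" (len 13), cursors c1@4 c2@8, authorship .111.222.....
After op 8 (insert('w')): buffer="rxhcwcxhcwftxnk" (len 15), cursors c1@5 c2@10, authorship .1111.2222.....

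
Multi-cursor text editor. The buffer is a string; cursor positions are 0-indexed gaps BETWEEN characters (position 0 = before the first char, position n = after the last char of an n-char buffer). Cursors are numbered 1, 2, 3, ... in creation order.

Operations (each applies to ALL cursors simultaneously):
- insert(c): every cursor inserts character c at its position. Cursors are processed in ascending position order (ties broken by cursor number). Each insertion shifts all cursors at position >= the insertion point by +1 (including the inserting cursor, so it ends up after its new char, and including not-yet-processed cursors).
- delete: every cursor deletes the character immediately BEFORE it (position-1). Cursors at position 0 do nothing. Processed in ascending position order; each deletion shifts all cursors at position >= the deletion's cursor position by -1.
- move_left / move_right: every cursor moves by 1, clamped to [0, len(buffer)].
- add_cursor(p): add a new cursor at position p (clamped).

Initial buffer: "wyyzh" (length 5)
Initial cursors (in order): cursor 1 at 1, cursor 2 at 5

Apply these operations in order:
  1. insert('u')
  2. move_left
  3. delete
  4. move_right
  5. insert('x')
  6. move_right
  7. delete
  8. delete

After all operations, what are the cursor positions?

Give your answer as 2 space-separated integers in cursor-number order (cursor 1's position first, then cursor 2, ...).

Answer: 1 3

Derivation:
After op 1 (insert('u')): buffer="wuyyzhu" (len 7), cursors c1@2 c2@7, authorship .1....2
After op 2 (move_left): buffer="wuyyzhu" (len 7), cursors c1@1 c2@6, authorship .1....2
After op 3 (delete): buffer="uyyzu" (len 5), cursors c1@0 c2@4, authorship 1...2
After op 4 (move_right): buffer="uyyzu" (len 5), cursors c1@1 c2@5, authorship 1...2
After op 5 (insert('x')): buffer="uxyyzux" (len 7), cursors c1@2 c2@7, authorship 11...22
After op 6 (move_right): buffer="uxyyzux" (len 7), cursors c1@3 c2@7, authorship 11...22
After op 7 (delete): buffer="uxyzu" (len 5), cursors c1@2 c2@5, authorship 11..2
After op 8 (delete): buffer="uyz" (len 3), cursors c1@1 c2@3, authorship 1..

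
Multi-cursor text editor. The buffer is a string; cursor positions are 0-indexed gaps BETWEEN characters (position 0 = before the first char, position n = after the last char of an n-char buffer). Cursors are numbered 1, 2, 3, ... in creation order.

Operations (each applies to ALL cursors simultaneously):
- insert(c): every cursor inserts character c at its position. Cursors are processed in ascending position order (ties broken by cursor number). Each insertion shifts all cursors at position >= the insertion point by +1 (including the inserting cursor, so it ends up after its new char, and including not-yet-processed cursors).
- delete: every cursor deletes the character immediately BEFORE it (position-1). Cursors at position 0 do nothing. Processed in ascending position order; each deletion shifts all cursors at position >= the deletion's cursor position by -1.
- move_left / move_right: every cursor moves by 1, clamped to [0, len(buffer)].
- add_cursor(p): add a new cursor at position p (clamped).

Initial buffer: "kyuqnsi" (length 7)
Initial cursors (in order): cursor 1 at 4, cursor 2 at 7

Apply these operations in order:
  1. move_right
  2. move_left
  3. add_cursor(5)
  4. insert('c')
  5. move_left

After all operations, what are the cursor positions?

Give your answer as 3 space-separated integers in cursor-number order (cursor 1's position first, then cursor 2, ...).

After op 1 (move_right): buffer="kyuqnsi" (len 7), cursors c1@5 c2@7, authorship .......
After op 2 (move_left): buffer="kyuqnsi" (len 7), cursors c1@4 c2@6, authorship .......
After op 3 (add_cursor(5)): buffer="kyuqnsi" (len 7), cursors c1@4 c3@5 c2@6, authorship .......
After op 4 (insert('c')): buffer="kyuqcncsci" (len 10), cursors c1@5 c3@7 c2@9, authorship ....1.3.2.
After op 5 (move_left): buffer="kyuqcncsci" (len 10), cursors c1@4 c3@6 c2@8, authorship ....1.3.2.

Answer: 4 8 6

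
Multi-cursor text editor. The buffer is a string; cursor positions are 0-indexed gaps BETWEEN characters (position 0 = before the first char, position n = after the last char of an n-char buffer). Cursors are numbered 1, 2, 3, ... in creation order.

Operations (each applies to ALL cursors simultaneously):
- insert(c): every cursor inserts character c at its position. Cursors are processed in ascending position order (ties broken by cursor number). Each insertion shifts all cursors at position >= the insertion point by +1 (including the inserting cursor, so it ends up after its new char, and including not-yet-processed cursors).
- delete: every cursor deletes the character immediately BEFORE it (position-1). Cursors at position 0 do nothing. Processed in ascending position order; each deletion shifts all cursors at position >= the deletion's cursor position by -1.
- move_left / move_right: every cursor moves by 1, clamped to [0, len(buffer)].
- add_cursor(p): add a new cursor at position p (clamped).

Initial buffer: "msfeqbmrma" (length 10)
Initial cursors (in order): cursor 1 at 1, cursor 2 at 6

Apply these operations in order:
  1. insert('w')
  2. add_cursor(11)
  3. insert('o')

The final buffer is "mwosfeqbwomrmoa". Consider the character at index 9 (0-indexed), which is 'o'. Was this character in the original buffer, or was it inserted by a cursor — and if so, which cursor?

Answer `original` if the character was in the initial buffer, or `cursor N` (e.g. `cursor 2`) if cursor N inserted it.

Answer: cursor 2

Derivation:
After op 1 (insert('w')): buffer="mwsfeqbwmrma" (len 12), cursors c1@2 c2@8, authorship .1.....2....
After op 2 (add_cursor(11)): buffer="mwsfeqbwmrma" (len 12), cursors c1@2 c2@8 c3@11, authorship .1.....2....
After op 3 (insert('o')): buffer="mwosfeqbwomrmoa" (len 15), cursors c1@3 c2@10 c3@14, authorship .11.....22...3.
Authorship (.=original, N=cursor N): . 1 1 . . . . . 2 2 . . . 3 .
Index 9: author = 2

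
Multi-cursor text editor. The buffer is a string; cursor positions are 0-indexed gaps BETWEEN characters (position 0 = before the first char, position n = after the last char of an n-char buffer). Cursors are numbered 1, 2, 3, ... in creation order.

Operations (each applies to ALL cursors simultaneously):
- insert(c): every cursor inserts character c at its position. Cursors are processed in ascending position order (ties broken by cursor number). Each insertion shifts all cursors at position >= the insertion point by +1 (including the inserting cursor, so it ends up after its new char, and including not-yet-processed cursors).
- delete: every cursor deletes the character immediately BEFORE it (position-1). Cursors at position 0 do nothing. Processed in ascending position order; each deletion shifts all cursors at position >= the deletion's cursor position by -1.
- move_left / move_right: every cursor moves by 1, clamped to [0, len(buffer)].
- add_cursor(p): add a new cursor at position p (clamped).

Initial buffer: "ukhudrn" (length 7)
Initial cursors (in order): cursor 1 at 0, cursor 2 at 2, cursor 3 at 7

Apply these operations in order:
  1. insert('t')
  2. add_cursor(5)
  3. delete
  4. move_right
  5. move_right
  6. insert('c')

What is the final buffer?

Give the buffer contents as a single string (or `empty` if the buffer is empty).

Answer: ukcudccrnc

Derivation:
After op 1 (insert('t')): buffer="tukthudrnt" (len 10), cursors c1@1 c2@4 c3@10, authorship 1..2.....3
After op 2 (add_cursor(5)): buffer="tukthudrnt" (len 10), cursors c1@1 c2@4 c4@5 c3@10, authorship 1..2.....3
After op 3 (delete): buffer="ukudrn" (len 6), cursors c1@0 c2@2 c4@2 c3@6, authorship ......
After op 4 (move_right): buffer="ukudrn" (len 6), cursors c1@1 c2@3 c4@3 c3@6, authorship ......
After op 5 (move_right): buffer="ukudrn" (len 6), cursors c1@2 c2@4 c4@4 c3@6, authorship ......
After op 6 (insert('c')): buffer="ukcudccrnc" (len 10), cursors c1@3 c2@7 c4@7 c3@10, authorship ..1..24..3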